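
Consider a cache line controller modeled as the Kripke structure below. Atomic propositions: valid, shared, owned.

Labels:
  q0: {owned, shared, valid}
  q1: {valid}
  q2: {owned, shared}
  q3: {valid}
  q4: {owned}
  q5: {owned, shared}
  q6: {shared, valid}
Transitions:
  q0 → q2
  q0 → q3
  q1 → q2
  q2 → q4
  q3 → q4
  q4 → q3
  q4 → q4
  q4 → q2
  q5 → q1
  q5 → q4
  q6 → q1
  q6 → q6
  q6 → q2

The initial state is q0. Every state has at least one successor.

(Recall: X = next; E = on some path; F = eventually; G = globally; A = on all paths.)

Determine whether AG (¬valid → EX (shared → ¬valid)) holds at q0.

States satisfying ¬valid → EX (shared → ¬valid): {q0, q1, q2, q3, q4, q5, q6}.
States satisfying AG (¬valid → EX (shared → ¬valid)): {q0, q1, q2, q3, q4, q5, q6}.
Every state reachable from q0 satisfies ¬valid → EX (shared → ¬valid).
q0 ∈ Sat(AG (¬valid → EX (shared → ¬valid))).

Holds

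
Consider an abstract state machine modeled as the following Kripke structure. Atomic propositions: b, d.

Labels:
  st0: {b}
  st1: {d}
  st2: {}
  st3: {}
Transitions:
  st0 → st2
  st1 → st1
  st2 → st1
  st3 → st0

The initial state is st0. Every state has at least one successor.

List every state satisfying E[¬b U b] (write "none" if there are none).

{st0, st3}

States satisfying ¬b: {st1, st2, st3}.
States satisfying b: {st0}.
States satisfying E[¬b U b]: {st0, st3}.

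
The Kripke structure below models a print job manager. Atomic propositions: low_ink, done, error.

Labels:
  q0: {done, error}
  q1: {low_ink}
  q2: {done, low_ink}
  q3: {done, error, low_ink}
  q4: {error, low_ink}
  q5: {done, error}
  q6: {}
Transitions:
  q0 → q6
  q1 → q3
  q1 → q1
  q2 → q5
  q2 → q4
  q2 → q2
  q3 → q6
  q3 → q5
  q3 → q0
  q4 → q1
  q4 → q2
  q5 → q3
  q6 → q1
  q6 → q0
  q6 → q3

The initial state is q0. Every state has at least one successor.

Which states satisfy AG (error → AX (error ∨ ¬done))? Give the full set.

States satisfying error → AX (error ∨ ¬done): {q0, q1, q2, q3, q5, q6}.
States satisfying AG (error → AX (error ∨ ¬done)): {q0, q1, q3, q5, q6}.

{q0, q1, q3, q5, q6}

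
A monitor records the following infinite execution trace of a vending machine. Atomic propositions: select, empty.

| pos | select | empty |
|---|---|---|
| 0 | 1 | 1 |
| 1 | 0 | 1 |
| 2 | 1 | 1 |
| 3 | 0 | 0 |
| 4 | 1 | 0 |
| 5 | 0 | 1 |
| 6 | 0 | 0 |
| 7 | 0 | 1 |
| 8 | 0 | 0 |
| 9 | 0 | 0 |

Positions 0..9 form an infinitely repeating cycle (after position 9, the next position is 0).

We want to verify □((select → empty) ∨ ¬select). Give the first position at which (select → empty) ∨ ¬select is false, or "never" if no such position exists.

Check (select → empty) ∨ ¬select at each position in order: 0 ✓, 1 ✓, 2 ✓, 3 ✓.
At position 4 the labels are {select}, so (select → empty) ∨ ¬select is false there. This is the first violation.

4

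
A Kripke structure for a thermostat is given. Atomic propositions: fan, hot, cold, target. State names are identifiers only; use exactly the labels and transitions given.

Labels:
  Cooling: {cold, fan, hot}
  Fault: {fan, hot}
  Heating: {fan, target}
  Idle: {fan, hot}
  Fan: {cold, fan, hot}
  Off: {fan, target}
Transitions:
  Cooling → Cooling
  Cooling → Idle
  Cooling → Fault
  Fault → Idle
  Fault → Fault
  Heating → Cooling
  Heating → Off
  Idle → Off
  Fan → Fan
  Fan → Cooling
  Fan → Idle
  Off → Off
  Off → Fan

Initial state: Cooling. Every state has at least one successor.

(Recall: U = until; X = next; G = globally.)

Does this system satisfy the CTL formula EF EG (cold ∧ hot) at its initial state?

Satisfied

States satisfying EG (cold ∧ hot): {Cooling, Fan}.
States satisfying EF EG (cold ∧ hot): {Cooling, Fault, Heating, Idle, Fan, Off}.
Some path from Cooling reaches a state where EG (cold ∧ hot) holds.
Cooling ∈ Sat(EF EG (cold ∧ hot)).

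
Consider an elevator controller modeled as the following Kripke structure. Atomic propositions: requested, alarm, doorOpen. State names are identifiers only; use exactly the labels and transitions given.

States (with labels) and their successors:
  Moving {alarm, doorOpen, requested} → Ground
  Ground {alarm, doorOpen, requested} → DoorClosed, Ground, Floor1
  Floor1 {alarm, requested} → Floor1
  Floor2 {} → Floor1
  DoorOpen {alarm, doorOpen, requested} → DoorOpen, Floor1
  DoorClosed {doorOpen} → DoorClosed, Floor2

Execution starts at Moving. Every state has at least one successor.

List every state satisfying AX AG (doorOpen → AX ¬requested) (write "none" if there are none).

{Floor1, Floor2, DoorClosed}

States satisfying AG (doorOpen → AX ¬requested): {Floor1, Floor2, DoorClosed}.
States satisfying AX AG (doorOpen → AX ¬requested): {Floor1, Floor2, DoorClosed}.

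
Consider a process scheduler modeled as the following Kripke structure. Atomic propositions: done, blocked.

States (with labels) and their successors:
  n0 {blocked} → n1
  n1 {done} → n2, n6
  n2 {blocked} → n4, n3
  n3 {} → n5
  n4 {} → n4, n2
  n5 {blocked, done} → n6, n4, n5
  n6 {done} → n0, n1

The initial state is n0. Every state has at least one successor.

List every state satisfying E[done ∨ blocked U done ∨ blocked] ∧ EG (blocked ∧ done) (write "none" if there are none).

{n5}

States satisfying done ∨ blocked: {n0, n1, n2, n5, n6}.
States satisfying E[done ∨ blocked U done ∨ blocked]: {n0, n1, n2, n5, n6}.
States satisfying blocked ∧ done: {n5}.
States satisfying EG (blocked ∧ done): {n5}.
States satisfying E[done ∨ blocked U done ∨ blocked] ∧ EG (blocked ∧ done): {n5}.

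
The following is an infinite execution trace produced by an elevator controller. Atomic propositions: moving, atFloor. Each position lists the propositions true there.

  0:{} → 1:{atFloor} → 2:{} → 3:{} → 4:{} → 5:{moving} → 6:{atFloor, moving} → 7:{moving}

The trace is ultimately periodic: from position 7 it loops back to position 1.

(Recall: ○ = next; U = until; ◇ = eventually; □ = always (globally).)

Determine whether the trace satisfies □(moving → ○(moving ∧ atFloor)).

No

moving → ○(moving ∧ atFloor) must hold at every position from 0 onward. It fails at position 6, so □(moving → ○(moving ∧ atFloor)) is false.
Positions where moving holds: 5, 6, 7.
Check ○(moving ∧ atFloor) at each: 5→ok, 6→fails, 7→fails.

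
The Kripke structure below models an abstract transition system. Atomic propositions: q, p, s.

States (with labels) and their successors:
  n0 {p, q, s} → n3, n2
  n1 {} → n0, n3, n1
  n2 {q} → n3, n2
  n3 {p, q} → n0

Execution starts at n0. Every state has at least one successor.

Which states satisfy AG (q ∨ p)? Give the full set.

{n0, n2, n3}

States satisfying q ∨ p: {n0, n2, n3}.
States satisfying AG (q ∨ p): {n0, n2, n3}.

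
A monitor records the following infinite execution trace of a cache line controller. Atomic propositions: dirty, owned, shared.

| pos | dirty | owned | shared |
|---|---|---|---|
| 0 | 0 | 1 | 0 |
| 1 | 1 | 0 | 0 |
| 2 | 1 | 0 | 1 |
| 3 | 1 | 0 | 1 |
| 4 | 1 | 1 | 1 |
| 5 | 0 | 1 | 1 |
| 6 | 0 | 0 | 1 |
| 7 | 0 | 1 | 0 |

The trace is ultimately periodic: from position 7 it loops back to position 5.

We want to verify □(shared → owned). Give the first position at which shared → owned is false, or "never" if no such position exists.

2

Check shared → owned at each position in order: 0 ✓, 1 ✓.
At position 2 the labels are {dirty, shared}, so shared → owned is false there. This is the first violation.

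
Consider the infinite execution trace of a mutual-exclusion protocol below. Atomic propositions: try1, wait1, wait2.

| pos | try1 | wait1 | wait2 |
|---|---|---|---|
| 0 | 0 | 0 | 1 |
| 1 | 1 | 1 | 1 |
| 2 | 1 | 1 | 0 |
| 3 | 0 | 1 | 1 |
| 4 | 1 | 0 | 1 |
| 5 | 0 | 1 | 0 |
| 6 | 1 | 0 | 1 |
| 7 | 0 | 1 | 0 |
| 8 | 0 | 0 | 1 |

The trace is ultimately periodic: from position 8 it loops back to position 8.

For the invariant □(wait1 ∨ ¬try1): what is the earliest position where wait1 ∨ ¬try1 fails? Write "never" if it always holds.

Check wait1 ∨ ¬try1 at each position in order: 0 ✓, 1 ✓, 2 ✓, 3 ✓.
At position 4 the labels are {try1, wait2}, so wait1 ∨ ¬try1 is false there. This is the first violation.

4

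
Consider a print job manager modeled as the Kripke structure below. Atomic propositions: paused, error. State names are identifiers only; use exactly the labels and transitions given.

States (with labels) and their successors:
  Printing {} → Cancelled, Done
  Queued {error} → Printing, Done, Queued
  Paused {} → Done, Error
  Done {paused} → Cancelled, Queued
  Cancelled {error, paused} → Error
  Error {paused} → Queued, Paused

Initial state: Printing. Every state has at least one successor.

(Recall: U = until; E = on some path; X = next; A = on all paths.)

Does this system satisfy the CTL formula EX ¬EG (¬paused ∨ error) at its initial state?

States satisfying ¬EG (¬paused ∨ error): {Printing, Paused, Done, Cancelled, Error}.
States satisfying EX ¬EG (¬paused ∨ error): {Printing, Queued, Paused, Done, Cancelled, Error}.
Printing ∈ Sat(EX ¬EG (¬paused ∨ error)).

Holds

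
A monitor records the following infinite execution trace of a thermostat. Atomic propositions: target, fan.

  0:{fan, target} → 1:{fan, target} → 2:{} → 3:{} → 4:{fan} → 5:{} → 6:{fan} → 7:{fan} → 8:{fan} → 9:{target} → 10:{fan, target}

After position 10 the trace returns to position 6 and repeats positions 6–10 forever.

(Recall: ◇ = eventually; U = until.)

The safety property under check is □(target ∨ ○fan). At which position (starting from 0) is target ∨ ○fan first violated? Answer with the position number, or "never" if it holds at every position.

Check target ∨ ○fan at each position in order: 0 ✓, 1 ✓.
At position 2 the labels are {} and the next position 3 has {}, so target ∨ ○fan is false there. This is the first violation.

2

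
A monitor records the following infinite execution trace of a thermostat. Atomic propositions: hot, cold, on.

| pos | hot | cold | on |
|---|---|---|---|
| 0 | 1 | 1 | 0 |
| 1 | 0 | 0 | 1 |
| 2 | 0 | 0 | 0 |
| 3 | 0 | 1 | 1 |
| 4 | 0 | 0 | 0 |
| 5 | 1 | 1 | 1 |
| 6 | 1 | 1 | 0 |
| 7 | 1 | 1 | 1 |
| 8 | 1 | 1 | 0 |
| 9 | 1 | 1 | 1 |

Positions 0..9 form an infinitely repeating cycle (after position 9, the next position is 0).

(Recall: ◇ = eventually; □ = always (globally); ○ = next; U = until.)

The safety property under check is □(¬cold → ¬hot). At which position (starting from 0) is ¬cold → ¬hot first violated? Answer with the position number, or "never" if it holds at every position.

¬cold → ¬hot holds at every position 0..9, and those are all the positions the trace ever visits, so the invariant □(¬cold → ¬hot) is never violated.

never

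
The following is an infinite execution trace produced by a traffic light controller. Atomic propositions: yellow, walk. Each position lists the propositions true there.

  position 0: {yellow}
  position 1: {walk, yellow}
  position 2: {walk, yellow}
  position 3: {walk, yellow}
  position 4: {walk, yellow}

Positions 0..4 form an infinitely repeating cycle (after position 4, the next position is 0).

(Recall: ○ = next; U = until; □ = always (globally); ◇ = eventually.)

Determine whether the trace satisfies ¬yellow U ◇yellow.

Walking from position 0: ◇yellow first holds at position 0, and ¬yellow holds at every earlier position along the way, so ¬yellow U ◇yellow holds.

Yes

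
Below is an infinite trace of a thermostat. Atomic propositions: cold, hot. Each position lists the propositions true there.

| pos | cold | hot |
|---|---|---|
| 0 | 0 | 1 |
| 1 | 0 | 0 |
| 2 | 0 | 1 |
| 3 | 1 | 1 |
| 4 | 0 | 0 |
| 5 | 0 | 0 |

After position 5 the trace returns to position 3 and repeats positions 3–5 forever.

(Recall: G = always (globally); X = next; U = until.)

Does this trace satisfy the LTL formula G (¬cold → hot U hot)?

Does not hold

¬cold → hot U hot must hold at every position from 0 onward. It fails at position 1, so G (¬cold → hot U hot) is false.
Positions where ¬cold holds: 0, 1, 2, 4, 5.
Check hot U hot at each: 0→ok, 1→fails, 2→ok, 4→fails, 5→fails.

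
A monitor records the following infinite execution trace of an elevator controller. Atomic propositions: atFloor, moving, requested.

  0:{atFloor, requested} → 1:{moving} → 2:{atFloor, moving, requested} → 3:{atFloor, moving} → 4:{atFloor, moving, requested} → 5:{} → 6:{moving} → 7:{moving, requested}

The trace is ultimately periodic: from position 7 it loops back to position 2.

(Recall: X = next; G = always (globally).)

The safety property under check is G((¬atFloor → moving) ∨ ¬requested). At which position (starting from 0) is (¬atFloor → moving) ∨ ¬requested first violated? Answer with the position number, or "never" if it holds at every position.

(¬atFloor → moving) ∨ ¬requested holds at every position 0..7, and those are all the positions the trace ever visits, so the invariant G((¬atFloor → moving) ∨ ¬requested) is never violated.

never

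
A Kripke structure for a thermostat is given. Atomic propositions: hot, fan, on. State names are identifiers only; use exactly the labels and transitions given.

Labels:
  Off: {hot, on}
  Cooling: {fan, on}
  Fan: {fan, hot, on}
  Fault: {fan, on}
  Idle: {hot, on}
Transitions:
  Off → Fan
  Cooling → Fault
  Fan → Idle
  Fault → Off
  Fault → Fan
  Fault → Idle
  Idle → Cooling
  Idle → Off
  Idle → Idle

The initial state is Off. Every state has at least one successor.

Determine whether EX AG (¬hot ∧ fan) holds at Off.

States satisfying AG (¬hot ∧ fan): ∅.
States satisfying EX AG (¬hot ∧ fan): ∅.
No suitable path/successor from Off witnesses the formula.
Off ∉ Sat(EX AG (¬hot ∧ fan)).

Does not hold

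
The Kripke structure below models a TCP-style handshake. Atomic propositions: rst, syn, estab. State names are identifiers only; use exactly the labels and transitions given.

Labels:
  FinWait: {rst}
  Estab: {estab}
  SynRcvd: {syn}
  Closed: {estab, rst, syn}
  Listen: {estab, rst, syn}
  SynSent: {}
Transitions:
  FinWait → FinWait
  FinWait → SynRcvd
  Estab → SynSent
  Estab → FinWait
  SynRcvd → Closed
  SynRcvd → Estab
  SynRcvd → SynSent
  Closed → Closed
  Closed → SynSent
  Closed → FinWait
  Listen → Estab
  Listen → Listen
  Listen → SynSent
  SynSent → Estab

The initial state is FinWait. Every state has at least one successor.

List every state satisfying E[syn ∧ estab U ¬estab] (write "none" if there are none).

{FinWait, SynRcvd, Closed, Listen, SynSent}

States satisfying syn ∧ estab: {Closed, Listen}.
States satisfying ¬estab: {FinWait, SynRcvd, SynSent}.
States satisfying E[syn ∧ estab U ¬estab]: {FinWait, SynRcvd, Closed, Listen, SynSent}.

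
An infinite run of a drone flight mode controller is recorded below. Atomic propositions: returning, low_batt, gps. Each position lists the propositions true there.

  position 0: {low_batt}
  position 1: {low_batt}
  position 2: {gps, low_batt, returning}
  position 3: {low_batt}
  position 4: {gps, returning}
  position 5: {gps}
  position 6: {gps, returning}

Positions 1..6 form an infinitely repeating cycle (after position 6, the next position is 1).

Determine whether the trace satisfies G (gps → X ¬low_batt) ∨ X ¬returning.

gps → X ¬low_batt must hold at every position from 0 onward. It fails at position 2, so G (gps → X ¬low_batt) is false.
Positions where gps holds: 2, 4, 5, 6.
Check X ¬low_batt at each: 2→fails, 4→ok, 5→ok, 6→fails.
The position after 0 is 1; ¬returning is true there.
At position 0: G (gps → X ¬low_batt) is false; X ¬returning is true; so G (gps → X ¬low_batt) ∨ X ¬returning is true.

Holds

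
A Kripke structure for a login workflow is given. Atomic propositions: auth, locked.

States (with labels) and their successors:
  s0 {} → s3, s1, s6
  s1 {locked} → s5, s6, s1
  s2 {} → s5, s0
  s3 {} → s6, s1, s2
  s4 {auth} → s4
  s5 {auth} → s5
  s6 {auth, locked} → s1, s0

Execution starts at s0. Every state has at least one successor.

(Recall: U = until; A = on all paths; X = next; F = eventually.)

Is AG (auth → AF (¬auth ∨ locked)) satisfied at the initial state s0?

States satisfying auth → AF (¬auth ∨ locked): {s0, s1, s2, s3, s6}.
States satisfying AG (auth → AF (¬auth ∨ locked)): ∅.
s5 is reachable from s0 and violates auth → AF (¬auth ∨ locked), so AG fails at s0.
s0 ∉ Sat(AG (auth → AF (¬auth ∨ locked))).

Violated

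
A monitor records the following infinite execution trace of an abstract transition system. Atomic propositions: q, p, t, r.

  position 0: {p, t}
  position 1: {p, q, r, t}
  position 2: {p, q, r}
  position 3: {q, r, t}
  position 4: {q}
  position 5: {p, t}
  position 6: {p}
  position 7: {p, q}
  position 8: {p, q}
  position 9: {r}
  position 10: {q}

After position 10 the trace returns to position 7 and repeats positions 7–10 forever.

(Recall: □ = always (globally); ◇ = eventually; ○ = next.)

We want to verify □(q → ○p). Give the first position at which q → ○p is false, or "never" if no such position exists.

2

Check q → ○p at each position in order: 0 ✓, 1 ✓.
At position 2 the labels are {p, q, r} and the next position 3 has {q, r, t}, so q → ○p is false there. This is the first violation.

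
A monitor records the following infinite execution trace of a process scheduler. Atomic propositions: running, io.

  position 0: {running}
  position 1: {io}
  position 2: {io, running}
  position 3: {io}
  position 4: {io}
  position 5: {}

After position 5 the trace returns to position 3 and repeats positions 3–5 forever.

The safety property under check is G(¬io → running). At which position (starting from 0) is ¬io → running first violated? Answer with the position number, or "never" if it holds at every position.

5

Check ¬io → running at each position in order: 0 ✓, 1 ✓, 2 ✓, 3 ✓, 4 ✓.
At position 5 the labels are {}, so ¬io → running is false there. This is the first violation.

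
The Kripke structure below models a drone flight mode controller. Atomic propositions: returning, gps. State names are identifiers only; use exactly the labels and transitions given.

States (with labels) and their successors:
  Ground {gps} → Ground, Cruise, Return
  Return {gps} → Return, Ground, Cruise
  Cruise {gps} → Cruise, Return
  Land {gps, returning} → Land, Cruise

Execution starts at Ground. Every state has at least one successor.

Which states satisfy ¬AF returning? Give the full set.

{Ground, Return, Cruise}

States satisfying returning: {Land}.
States satisfying AF returning: {Land}.
States satisfying ¬AF returning: {Ground, Return, Cruise}.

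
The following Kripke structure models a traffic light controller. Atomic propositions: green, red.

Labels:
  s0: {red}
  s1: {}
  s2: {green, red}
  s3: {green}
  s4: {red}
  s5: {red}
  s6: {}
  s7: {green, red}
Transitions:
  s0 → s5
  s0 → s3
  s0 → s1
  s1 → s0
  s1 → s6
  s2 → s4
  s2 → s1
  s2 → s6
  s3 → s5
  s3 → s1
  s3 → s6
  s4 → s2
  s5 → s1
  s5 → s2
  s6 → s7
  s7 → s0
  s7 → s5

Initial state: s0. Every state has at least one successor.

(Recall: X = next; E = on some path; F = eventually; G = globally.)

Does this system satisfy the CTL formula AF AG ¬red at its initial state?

No

States satisfying AG ¬red: ∅.
States satisfying AF AG ¬red: ∅.
There is a path from s0 along which AG ¬red never holds.
s0 ∉ Sat(AF AG ¬red).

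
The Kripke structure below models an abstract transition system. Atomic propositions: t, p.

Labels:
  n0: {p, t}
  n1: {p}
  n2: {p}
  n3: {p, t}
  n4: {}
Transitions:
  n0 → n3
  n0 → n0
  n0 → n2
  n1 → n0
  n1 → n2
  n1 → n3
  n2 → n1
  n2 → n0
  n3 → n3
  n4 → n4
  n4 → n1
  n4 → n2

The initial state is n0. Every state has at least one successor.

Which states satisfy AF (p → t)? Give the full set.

States satisfying p → t: {n0, n3, n4}.
States satisfying AF (p → t): {n0, n3, n4}.

{n0, n3, n4}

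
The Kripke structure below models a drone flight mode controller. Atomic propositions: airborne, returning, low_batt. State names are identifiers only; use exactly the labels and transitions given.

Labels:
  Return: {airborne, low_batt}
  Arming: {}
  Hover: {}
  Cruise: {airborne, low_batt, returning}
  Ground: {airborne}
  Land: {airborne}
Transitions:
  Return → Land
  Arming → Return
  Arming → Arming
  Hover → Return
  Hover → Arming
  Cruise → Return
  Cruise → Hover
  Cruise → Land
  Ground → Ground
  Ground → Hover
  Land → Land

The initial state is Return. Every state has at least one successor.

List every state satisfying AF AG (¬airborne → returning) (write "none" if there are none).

States satisfying AG (¬airborne → returning): {Return, Land}.
States satisfying AF AG (¬airborne → returning): {Return, Land}.

{Return, Land}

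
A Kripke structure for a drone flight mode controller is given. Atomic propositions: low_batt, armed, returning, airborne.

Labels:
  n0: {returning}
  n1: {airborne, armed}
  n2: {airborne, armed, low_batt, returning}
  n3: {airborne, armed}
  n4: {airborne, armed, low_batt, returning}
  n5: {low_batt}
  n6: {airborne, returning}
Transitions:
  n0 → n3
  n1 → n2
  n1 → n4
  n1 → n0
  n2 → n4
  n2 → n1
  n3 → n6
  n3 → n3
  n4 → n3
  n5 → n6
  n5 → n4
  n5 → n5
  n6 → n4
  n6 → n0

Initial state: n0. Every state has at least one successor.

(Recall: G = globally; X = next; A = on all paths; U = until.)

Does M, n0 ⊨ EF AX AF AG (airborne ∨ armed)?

Does not hold

States satisfying AX AF AG (airborne ∨ armed): ∅.
States satisfying EF AX AF AG (airborne ∨ armed): ∅.
No suitable path/successor from n0 witnesses the formula.
n0 ∉ Sat(EF AX AF AG (airborne ∨ armed)).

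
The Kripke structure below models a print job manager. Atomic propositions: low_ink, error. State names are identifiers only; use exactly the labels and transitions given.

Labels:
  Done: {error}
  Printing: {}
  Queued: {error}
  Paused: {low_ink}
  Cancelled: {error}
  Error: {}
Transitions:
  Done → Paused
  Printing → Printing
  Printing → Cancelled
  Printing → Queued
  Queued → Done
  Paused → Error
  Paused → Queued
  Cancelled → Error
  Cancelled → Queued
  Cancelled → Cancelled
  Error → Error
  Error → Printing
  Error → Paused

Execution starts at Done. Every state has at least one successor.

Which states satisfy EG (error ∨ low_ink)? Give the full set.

States satisfying error ∨ low_ink: {Done, Queued, Paused, Cancelled}.
States satisfying EG (error ∨ low_ink): {Done, Queued, Paused, Cancelled}.

{Done, Queued, Paused, Cancelled}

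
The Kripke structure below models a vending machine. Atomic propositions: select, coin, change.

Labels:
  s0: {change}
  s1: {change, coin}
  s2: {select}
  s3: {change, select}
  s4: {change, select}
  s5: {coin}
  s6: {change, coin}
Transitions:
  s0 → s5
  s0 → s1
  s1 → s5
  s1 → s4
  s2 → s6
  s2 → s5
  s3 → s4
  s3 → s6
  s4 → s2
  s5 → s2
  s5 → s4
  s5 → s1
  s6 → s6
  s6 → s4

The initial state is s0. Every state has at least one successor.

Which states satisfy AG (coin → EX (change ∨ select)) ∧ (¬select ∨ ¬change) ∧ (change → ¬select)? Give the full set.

{s0, s1, s2, s5, s6}

States satisfying coin → EX (change ∨ select): {s0, s1, s2, s3, s4, s5, s6}.
States satisfying AG (coin → EX (change ∨ select)): {s0, s1, s2, s3, s4, s5, s6}.
States satisfying ¬select: {s0, s1, s5, s6}.
States satisfying ¬change: {s2, s5}.
States satisfying ¬select ∨ ¬change: {s0, s1, s2, s5, s6}.
States satisfying change → ¬select: {s0, s1, s2, s5, s6}.
States satisfying (¬select ∨ ¬change) ∧ (change → ¬select): {s0, s1, s2, s5, s6}.
States satisfying AG (coin → EX (change ∨ select)) ∧ (¬select ∨ ¬change) ∧ (change → ¬select): {s0, s1, s2, s5, s6}.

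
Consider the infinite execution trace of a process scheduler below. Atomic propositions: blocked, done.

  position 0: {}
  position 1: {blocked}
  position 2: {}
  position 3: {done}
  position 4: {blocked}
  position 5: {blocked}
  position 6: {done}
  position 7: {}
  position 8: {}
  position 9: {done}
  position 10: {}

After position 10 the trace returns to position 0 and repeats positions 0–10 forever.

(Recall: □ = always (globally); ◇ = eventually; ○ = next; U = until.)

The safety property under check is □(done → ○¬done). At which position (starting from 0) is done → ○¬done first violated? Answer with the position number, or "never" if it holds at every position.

never

done → ○¬done holds at every position 0..10, and those are all the positions the trace ever visits, so the invariant □(done → ○¬done) is never violated.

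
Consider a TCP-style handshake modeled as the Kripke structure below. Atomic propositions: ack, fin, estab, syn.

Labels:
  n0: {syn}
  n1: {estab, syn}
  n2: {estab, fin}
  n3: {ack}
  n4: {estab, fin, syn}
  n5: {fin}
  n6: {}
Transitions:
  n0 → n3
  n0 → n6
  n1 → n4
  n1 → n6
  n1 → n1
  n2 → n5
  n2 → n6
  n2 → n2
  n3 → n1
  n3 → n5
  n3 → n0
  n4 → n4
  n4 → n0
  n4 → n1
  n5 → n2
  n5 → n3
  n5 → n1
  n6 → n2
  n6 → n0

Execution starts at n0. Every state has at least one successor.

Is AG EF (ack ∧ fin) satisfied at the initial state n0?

No

States satisfying EF (ack ∧ fin): ∅.
States satisfying AG EF (ack ∧ fin): ∅.
n0 is reachable from n0 and violates EF (ack ∧ fin), so AG fails at n0.
n0 ∉ Sat(AG EF (ack ∧ fin)).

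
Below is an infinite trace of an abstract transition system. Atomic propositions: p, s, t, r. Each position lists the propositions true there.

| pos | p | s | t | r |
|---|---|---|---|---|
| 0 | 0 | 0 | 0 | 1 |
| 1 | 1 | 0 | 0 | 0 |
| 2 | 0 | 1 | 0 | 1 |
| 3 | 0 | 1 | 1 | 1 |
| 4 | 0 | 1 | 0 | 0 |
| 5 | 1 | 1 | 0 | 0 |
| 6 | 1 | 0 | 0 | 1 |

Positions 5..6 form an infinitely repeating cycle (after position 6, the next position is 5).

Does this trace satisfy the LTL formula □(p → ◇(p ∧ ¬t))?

p → ◇(p ∧ ¬t) holds at every position 0..6, and those are all positions ever visited, so □(p → ◇(p ∧ ¬t)) holds.
Positions where p holds: 1, 5, 6.
Check ◇(p ∧ ¬t) at each: 1→ok, 5→ok, 6→ok.

Satisfied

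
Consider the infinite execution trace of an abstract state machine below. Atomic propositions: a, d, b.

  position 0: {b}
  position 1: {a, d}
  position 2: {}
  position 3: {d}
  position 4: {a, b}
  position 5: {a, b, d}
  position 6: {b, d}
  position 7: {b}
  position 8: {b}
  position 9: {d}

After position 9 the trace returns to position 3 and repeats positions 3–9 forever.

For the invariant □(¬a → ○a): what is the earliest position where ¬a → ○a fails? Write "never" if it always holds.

Check ¬a → ○a at each position in order: 0 ✓, 1 ✓.
At position 2 the labels are {} and the next position 3 has {d}, so ¬a → ○a is false there. This is the first violation.

2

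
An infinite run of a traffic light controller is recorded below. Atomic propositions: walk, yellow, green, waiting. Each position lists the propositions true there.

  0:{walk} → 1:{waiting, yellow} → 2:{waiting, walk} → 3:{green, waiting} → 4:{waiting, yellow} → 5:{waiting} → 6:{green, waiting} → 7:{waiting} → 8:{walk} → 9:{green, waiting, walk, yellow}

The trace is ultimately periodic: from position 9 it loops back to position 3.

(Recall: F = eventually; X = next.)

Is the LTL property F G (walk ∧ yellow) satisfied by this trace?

G (walk ∧ yellow) is false at every position 0..9, so it never becomes true and F G (walk ∧ yellow) fails.

No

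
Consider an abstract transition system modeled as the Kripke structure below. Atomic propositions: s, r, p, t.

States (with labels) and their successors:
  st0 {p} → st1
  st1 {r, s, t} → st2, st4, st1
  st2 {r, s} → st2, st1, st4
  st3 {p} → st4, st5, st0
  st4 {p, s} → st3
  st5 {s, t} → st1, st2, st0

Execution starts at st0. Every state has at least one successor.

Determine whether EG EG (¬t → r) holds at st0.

Does not hold

States satisfying EG (¬t → r): {st1, st2, st5}.
States satisfying EG EG (¬t → r): {st1, st2, st5}.
No suitable path/successor from st0 witnesses the formula.
st0 ∉ Sat(EG EG (¬t → r)).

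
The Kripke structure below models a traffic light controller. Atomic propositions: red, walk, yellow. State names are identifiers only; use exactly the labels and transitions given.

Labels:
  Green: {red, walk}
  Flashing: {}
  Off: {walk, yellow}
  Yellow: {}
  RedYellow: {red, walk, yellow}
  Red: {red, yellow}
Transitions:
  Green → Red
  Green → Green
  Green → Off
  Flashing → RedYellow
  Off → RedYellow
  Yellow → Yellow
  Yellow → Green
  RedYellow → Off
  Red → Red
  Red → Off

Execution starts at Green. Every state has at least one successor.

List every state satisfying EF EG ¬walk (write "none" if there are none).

States satisfying EG ¬walk: {Yellow, Red}.
States satisfying EF EG ¬walk: {Green, Yellow, Red}.

{Green, Yellow, Red}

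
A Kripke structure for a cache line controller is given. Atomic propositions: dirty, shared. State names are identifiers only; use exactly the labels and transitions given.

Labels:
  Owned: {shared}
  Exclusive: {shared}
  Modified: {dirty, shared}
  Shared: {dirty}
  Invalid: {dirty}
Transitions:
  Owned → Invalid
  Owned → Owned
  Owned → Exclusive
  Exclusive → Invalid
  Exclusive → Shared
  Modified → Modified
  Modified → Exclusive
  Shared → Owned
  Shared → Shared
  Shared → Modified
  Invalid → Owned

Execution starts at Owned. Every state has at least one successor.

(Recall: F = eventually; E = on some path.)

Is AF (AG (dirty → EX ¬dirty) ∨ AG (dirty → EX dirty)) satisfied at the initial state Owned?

States satisfying AG (dirty → EX ¬dirty) ∨ AG (dirty → EX dirty): {Owned, Exclusive, Modified, Shared, Invalid}.
States satisfying AF (AG (dirty → EX ¬dirty) ∨ AG (dirty → EX dirty)): {Owned, Exclusive, Modified, Shared, Invalid}.
Owned ∈ Sat(AF (AG (dirty → EX ¬dirty) ∨ AG (dirty → EX dirty))).

Holds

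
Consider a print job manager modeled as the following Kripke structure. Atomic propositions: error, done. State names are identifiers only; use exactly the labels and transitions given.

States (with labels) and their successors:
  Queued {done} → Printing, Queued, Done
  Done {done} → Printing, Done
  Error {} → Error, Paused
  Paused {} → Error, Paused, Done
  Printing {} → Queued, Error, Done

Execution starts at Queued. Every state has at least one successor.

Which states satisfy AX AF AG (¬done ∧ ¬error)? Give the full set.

none

States satisfying AF AG (¬done ∧ ¬error): ∅.
States satisfying AX AF AG (¬done ∧ ¬error): ∅.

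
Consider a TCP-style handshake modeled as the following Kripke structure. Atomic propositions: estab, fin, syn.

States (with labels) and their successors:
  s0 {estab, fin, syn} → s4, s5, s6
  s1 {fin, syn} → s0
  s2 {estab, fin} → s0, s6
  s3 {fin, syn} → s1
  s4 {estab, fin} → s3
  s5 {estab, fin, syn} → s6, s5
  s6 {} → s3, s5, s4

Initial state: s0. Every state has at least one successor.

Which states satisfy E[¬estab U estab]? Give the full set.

States satisfying ¬estab: {s1, s3, s6}.
States satisfying estab: {s0, s2, s4, s5}.
States satisfying E[¬estab U estab]: {s0, s1, s2, s3, s4, s5, s6}.

{s0, s1, s2, s3, s4, s5, s6}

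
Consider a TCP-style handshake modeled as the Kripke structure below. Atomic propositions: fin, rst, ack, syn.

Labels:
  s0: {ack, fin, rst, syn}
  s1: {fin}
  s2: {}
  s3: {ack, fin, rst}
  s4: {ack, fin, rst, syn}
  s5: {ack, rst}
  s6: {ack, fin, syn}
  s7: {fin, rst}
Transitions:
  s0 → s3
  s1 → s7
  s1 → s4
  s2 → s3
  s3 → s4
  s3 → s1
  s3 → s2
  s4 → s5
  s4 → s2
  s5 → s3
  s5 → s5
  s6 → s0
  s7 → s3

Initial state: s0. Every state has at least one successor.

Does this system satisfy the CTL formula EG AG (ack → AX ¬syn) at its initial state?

Violated

States satisfying AG (ack → AX ¬syn): ∅.
States satisfying EG AG (ack → AX ¬syn): ∅.
No suitable path/successor from s0 witnesses the formula.
s0 ∉ Sat(EG AG (ack → AX ¬syn)).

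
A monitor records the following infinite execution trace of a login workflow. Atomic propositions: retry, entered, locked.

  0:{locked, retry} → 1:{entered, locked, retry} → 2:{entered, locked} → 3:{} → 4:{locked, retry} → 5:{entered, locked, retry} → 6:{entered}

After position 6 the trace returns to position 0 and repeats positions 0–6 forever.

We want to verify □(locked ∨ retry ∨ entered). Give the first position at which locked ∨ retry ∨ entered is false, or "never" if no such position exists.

Check locked ∨ retry ∨ entered at each position in order: 0 ✓, 1 ✓, 2 ✓.
At position 3 the labels are {}, so locked ∨ retry ∨ entered is false there. This is the first violation.

3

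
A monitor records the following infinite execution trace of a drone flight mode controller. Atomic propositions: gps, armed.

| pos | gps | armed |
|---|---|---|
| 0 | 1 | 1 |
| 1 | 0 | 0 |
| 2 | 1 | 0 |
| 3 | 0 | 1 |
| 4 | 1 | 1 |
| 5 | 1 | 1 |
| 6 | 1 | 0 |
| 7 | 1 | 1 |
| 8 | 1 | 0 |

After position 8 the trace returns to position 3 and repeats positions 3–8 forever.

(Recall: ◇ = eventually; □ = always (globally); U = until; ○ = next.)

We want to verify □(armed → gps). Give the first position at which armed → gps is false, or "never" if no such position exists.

3

Check armed → gps at each position in order: 0 ✓, 1 ✓, 2 ✓.
At position 3 the labels are {armed}, so armed → gps is false there. This is the first violation.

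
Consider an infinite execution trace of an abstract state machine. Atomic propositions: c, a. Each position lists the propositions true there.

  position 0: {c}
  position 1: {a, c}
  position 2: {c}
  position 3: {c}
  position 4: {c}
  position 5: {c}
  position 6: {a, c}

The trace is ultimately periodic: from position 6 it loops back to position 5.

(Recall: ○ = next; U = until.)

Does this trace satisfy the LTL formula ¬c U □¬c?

Does not hold

Walking from position 0: at position 0, □¬c has not yet held and ¬c fails, so ¬c U □¬c is false.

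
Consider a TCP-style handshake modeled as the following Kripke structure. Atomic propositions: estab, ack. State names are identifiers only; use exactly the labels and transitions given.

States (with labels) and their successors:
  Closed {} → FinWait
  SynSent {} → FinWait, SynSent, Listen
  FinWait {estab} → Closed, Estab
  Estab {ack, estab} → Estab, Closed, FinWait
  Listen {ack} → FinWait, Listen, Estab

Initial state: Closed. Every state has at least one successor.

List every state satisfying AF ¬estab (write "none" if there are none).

States satisfying ¬estab: {Closed, SynSent, Listen}.
States satisfying AF ¬estab: {Closed, SynSent, Listen}.

{Closed, SynSent, Listen}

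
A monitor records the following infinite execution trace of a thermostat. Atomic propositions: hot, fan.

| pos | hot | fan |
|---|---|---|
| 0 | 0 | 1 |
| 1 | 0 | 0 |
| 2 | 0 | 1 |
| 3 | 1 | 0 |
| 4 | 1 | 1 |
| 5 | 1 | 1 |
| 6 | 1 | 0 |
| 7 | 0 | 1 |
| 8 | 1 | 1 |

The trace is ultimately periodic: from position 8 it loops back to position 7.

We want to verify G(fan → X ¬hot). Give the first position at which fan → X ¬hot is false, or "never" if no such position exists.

2

Check fan → X ¬hot at each position in order: 0 ✓, 1 ✓.
At position 2 the labels are {fan} and the next position 3 has {hot}, so fan → X ¬hot is false there. This is the first violation.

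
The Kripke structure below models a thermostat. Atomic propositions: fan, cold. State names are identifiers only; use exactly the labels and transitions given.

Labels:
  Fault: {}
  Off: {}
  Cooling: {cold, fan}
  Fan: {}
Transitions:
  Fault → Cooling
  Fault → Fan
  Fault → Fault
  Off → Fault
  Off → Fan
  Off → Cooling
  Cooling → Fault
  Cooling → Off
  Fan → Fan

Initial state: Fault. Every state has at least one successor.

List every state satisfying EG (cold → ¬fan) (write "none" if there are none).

{Fault, Off, Fan}

States satisfying cold → ¬fan: {Fault, Off, Fan}.
States satisfying EG (cold → ¬fan): {Fault, Off, Fan}.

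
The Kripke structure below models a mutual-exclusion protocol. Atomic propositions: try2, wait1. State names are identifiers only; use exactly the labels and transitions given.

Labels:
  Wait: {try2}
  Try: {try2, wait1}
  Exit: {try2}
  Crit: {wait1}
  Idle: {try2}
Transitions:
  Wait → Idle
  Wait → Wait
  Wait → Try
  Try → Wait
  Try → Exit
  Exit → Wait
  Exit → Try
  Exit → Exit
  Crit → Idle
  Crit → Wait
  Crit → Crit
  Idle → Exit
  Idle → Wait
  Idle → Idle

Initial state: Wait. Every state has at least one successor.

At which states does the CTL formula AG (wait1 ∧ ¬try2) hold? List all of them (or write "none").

none

States satisfying wait1 ∧ ¬try2: {Crit}.
States satisfying AG (wait1 ∧ ¬try2): ∅.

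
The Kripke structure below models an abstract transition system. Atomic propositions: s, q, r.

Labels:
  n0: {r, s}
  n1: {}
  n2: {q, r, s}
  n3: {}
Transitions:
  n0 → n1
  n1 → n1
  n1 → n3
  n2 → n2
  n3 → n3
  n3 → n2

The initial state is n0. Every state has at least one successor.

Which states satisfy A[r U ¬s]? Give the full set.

States satisfying r: {n0, n2}.
States satisfying ¬s: {n1, n3}.
States satisfying A[r U ¬s]: {n0, n1, n3}.

{n0, n1, n3}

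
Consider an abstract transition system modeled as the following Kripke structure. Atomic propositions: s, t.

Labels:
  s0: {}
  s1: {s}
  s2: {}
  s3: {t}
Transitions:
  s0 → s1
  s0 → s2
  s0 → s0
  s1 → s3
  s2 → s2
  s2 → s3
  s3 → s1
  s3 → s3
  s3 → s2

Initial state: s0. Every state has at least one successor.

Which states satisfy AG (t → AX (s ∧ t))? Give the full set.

States satisfying t → AX (s ∧ t): {s0, s1, s2}.
States satisfying AG (t → AX (s ∧ t)): ∅.

none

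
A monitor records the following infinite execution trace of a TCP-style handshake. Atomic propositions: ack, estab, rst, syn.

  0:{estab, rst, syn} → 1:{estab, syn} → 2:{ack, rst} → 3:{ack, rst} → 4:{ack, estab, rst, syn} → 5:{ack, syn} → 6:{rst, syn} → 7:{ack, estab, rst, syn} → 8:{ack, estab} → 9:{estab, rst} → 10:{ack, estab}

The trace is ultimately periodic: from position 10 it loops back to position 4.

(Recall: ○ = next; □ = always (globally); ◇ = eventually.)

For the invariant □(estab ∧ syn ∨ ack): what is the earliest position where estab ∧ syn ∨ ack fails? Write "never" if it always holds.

Check estab ∧ syn ∨ ack at each position in order: 0 ✓, 1 ✓, 2 ✓, 3 ✓, 4 ✓, 5 ✓.
At position 6 the labels are {rst, syn}, so estab ∧ syn ∨ ack is false there. This is the first violation.

6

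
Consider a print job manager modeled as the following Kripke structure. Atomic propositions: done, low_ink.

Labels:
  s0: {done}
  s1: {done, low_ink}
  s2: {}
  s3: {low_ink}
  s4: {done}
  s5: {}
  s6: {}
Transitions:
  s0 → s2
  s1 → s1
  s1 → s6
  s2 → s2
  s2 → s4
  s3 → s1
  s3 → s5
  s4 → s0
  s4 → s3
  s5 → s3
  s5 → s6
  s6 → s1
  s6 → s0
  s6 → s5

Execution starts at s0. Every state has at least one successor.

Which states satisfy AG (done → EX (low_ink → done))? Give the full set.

States satisfying done → EX (low_ink → done): {s0, s1, s2, s3, s4, s5, s6}.
States satisfying AG (done → EX (low_ink → done)): {s0, s1, s2, s3, s4, s5, s6}.

{s0, s1, s2, s3, s4, s5, s6}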